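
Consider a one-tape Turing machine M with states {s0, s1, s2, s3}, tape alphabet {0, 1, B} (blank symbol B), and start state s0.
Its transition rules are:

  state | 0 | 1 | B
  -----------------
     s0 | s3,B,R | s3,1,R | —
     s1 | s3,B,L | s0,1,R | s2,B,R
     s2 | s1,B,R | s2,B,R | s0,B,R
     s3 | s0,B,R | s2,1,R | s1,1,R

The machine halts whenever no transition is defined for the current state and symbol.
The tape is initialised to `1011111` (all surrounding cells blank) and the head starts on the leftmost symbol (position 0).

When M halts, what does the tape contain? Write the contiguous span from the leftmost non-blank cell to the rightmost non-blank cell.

state=s0 head=0 tape=[1]011111BB   (s0,1)→(s3,1,R)
state=s3 head=1 tape=1[0]11111BB   (s3,0)→(s0,B,R)
state=s0 head=2 tape=1B[1]1111BB   (s0,1)→(s3,1,R)
state=s3 head=3 tape=1B1[1]111BB   (s3,1)→(s2,1,R)
state=s2 head=4 tape=1B11[1]11BB   (s2,1)→(s2,B,R)
state=s2 head=5 tape=1B11B[1]1BB   (s2,1)→(s2,B,R)
state=s2 head=6 tape=1B11BB[1]BB   (s2,1)→(s2,B,R)
state=s2 head=7 tape=1B11BBB[B]B   (s2,B)→(s0,B,R)
state=s0 head=8 tape=1B11BBBB[B]
The non-blank tape span at halt is 1B11.

1B11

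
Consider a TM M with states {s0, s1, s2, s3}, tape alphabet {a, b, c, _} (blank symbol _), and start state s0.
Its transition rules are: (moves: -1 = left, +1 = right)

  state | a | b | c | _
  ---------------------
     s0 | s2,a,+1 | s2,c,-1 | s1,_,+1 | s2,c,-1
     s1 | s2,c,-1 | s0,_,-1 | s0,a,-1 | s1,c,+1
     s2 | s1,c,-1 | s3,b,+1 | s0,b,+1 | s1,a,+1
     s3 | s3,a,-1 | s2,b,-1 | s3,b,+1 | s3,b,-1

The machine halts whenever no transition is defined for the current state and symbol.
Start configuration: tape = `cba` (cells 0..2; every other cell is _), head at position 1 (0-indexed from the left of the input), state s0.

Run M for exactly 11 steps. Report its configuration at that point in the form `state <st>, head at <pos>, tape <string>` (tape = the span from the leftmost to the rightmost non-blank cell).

state=s0 head=1 tape=c[b]a   (s0,b)→(s2,c,-1)
state=s2 head=0 tape=[c]ca   (s2,c)→(s0,b,+1)
state=s0 head=1 tape=b[c]a   (s0,c)→(s1,_,+1)
state=s1 head=2 tape=b_[a]   (s1,a)→(s2,c,-1)
state=s2 head=1 tape=b[_]c   (s2,_)→(s1,a,+1)
state=s1 head=2 tape=ba[c]   (s1,c)→(s0,a,-1)
state=s0 head=1 tape=b[a]a   (s0,a)→(s2,a,+1)
state=s2 head=2 tape=ba[a]   (s2,a)→(s1,c,-1)
state=s1 head=1 tape=b[a]c   (s1,a)→(s2,c,-1)
state=s2 head=0 tape=[b]cc   (s2,b)→(s3,b,+1)
state=s3 head=1 tape=b[c]c   (s3,c)→(s3,b,+1)
state=s3 head=2 tape=bb[c]
After 11 steps: state s3, head at 2, tape bbc.

state s3, head at 2, tape bbc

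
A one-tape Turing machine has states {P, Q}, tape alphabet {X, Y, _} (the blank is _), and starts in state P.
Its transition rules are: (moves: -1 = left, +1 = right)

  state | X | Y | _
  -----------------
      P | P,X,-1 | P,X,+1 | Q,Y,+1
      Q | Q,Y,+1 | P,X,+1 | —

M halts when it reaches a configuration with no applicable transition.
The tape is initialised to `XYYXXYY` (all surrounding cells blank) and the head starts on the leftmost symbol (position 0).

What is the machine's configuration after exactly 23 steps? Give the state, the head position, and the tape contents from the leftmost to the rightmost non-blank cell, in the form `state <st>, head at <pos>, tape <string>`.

state=P head=0 tape=__[X]YYXXYY_   (P,X)→(P,X,-1)
state=P head=-1 tape=_[_]XYYXXYY_   (P,_)→(Q,Y,+1)
state=Q head=0 tape=_Y[X]YYXXYY_   (Q,X)→(Q,Y,+1)
state=Q head=1 tape=_YY[Y]YXXYY_   (Q,Y)→(P,X,+1)
state=P head=2 tape=_YYX[Y]XXYY_   (P,Y)→(P,X,+1)
state=P head=3 tape=_YYXX[X]XYY_   (P,X)→(P,X,-1)
state=P head=2 tape=_YYX[X]XXYY_   (P,X)→(P,X,-1)
state=P head=1 tape=_YY[X]XXXYY_   (P,X)→(P,X,-1)
state=P head=0 tape=_Y[Y]XXXXYY_   (P,Y)→(P,X,+1)
state=P head=1 tape=_YX[X]XXXYY_   (P,X)→(P,X,-1)
state=P head=0 tape=_Y[X]XXXXYY_   (P,X)→(P,X,-1)
state=P head=-1 tape=_[Y]XXXXXYY_   (P,Y)→(P,X,+1)
state=P head=0 tape=_X[X]XXXXYY_   (P,X)→(P,X,-1)
state=P head=-1 tape=_[X]XXXXXYY_   (P,X)→(P,X,-1)
state=P head=-2 tape=[_]XXXXXXYY_   (P,_)→(Q,Y,+1)
state=Q head=-1 tape=Y[X]XXXXXYY_   (Q,X)→(Q,Y,+1)
state=Q head=0 tape=YY[X]XXXXYY_   (Q,X)→(Q,Y,+1)
state=Q head=1 tape=YYY[X]XXXYY_   (Q,X)→(Q,Y,+1)
state=Q head=2 tape=YYYY[X]XXYY_   (Q,X)→(Q,Y,+1)
state=Q head=3 tape=YYYYY[X]XYY_   (Q,X)→(Q,Y,+1)
state=Q head=4 tape=YYYYYY[X]YY_   (Q,X)→(Q,Y,+1)
state=Q head=5 tape=YYYYYYY[Y]Y_   (Q,Y)→(P,X,+1)
state=P head=6 tape=YYYYYYYX[Y]_   (P,Y)→(P,X,+1)
state=P head=7 tape=YYYYYYYXX[_]
After 23 steps: state P, head at 7, tape YYYYYYYXX.

state P, head at 7, tape YYYYYYYXX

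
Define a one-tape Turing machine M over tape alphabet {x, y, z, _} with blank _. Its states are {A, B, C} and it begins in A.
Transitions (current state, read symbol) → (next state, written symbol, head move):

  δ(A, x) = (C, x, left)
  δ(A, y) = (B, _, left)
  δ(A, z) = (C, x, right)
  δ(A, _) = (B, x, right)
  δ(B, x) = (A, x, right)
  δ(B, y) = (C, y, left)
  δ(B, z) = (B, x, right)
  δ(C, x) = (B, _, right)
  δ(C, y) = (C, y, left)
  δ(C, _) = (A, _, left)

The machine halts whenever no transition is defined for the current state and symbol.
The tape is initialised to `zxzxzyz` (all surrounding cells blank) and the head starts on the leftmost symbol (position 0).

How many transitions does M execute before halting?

20

A | [z]xzxzyz   read z → write x, move right, go to C
C | x[x]zxzyz   read x → write _, move right, go to B
B | x_[z]xzyz   read z → write x, move right, go to B
B | x_x[x]zyz   read x → write x, move right, go to A
A | x_xx[z]yz   read z → write x, move right, go to C
C | x_xxx[y]z   read y → write y, move left, go to C
C | x_xx[x]yz   read x → write _, move right, go to B
B | x_xx_[y]z   read y → write y, move left, go to C
C | x_xx[_]yz   read _ → write _, move left, go to A
A | x_x[x]_yz   read x → write x, move left, go to C
C | x_[x]x_yz   read x → write _, move right, go to B
B | x__[x]_yz   read x → write x, move right, go to A
A | x__x[_]yz   read _ → write x, move right, go to B
B | x__xx[y]z   read y → write y, move left, go to C
C | x__x[x]yz   read x → write _, move right, go to B
B | x__x_[y]z   read y → write y, move left, go to C
C | x__x[_]yz   read _ → write _, move left, go to A
A | x__[x]_yz   read x → write x, move left, go to C
C | x_[_]x_yz   read _ → write _, move left, go to A
A | x[_]_x_yz   read _ → write x, move right, go to B
B | xx[_]x_yz
M halts after 20 transitions.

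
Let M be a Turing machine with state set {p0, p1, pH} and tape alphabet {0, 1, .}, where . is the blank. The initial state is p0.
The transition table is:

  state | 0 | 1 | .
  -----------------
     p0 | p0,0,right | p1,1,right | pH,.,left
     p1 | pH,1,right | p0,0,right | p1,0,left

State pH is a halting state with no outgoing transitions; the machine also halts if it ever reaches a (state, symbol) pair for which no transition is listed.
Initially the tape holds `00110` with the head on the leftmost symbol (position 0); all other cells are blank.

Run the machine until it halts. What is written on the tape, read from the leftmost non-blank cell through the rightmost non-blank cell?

p0 | [0]0110.   read 0 → write 0, move right, go to p0
p0 | 0[0]110.   read 0 → write 0, move right, go to p0
p0 | 00[1]10.   read 1 → write 1, move right, go to p1
p1 | 001[1]0.   read 1 → write 0, move right, go to p0
p0 | 0010[0].   read 0 → write 0, move right, go to p0
p0 | 00100[.]   read . → write ., move left, go to pH
pH | 0010[0].
The non-blank tape span at halt is 00100.

00100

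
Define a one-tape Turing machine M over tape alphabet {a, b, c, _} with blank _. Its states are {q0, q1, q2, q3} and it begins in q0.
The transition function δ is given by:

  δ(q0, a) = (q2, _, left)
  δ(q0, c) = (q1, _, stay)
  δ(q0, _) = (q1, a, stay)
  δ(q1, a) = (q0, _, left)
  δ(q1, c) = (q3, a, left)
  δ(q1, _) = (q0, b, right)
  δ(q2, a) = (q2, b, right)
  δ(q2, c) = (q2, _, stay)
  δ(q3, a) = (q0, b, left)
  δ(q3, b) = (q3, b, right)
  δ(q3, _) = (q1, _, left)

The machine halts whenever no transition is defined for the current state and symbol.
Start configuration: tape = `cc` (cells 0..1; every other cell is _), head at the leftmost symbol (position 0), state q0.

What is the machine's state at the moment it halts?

q0 | [c]c_   read c → write _, move stay, go to q1
q1 | [_]c_   read _ → write b, move right, go to q0
q0 | b[c]_   read c → write _, move stay, go to q1
q1 | b[_]_   read _ → write b, move right, go to q0
q0 | bb[_]   read _ → write a, move stay, go to q1
q1 | bb[a]   read a → write _, move left, go to q0
q0 | b[b]_
No transition is defined for (q0, b); M halts in state q0.

q0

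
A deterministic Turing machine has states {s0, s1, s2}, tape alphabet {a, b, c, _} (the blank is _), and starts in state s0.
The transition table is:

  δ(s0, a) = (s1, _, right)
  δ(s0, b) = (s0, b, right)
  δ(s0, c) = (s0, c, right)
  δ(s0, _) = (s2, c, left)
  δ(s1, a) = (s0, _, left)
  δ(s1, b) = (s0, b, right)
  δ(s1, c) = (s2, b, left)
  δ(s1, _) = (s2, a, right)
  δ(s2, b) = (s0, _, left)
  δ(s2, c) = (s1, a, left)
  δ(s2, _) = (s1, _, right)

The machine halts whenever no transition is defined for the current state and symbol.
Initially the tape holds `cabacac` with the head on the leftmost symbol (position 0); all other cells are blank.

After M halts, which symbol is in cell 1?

c

s0 | _[c]abacac_   read c → write c, move right, go to s0
s0 | _c[a]bacac_   read a → write _, move right, go to s1
s1 | _c_[b]acac_   read b → write b, move right, go to s0
s0 | _c_b[a]cac_   read a → write _, move right, go to s1
s1 | _c_b_[c]ac_   read c → write b, move left, go to s2
s2 | _c_b[_]bac_   read _ → write _, move right, go to s1
s1 | _c_b_[b]ac_   read b → write b, move right, go to s0
s0 | _c_b_b[a]c_   read a → write _, move right, go to s1
s1 | _c_b_b_[c]_   read c → write b, move left, go to s2
s2 | _c_b_b[_]b_   read _ → write _, move right, go to s1
s1 | _c_b_b_[b]_   read b → write b, move right, go to s0
s0 | _c_b_b_b[_]   read _ → write c, move left, go to s2
s2 | _c_b_b_[b]c   read b → write _, move left, go to s0
s0 | _c_b_b[_]_c   read _ → write c, move left, go to s2
s2 | _c_b_[b]c_c   read b → write _, move left, go to s0
s0 | _c_b[_]_c_c   read _ → write c, move left, go to s2
s2 | _c_[b]c_c_c   read b → write _, move left, go to s0
s0 | _c[_]_c_c_c   read _ → write c, move left, go to s2
s2 | _[c]c_c_c_c   read c → write a, move left, go to s1
s1 | [_]ac_c_c_c   read _ → write a, move right, go to s2
s2 | a[a]c_c_c_c
Cell 1 holds c when M halts.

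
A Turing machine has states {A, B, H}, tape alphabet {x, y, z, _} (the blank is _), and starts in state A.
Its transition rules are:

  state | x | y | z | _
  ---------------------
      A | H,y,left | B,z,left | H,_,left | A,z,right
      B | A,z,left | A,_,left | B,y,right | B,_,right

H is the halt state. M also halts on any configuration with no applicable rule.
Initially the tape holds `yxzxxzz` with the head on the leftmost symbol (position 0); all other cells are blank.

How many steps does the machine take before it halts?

state=A head=0 tape=_[y]xzxxzz   (A,y)→(B,z,left)
state=B head=-1 tape=[_]zxzxxzz   (B,_)→(B,_,right)
state=B head=0 tape=_[z]xzxxzz   (B,z)→(B,y,right)
state=B head=1 tape=_y[x]zxxzz   (B,x)→(A,z,left)
state=A head=0 tape=_[y]zzxxzz   (A,y)→(B,z,left)
state=B head=-1 tape=[_]zzzxxzz   (B,_)→(B,_,right)
state=B head=0 tape=_[z]zzxxzz   (B,z)→(B,y,right)
state=B head=1 tape=_y[z]zxxzz   (B,z)→(B,y,right)
state=B head=2 tape=_yy[z]xxzz   (B,z)→(B,y,right)
state=B head=3 tape=_yyy[x]xzz   (B,x)→(A,z,left)
state=A head=2 tape=_yy[y]zxzz   (A,y)→(B,z,left)
state=B head=1 tape=_y[y]zzxzz   (B,y)→(A,_,left)
state=A head=0 tape=_[y]_zzxzz   (A,y)→(B,z,left)
state=B head=-1 tape=[_]z_zzxzz   (B,_)→(B,_,right)
state=B head=0 tape=_[z]_zzxzz   (B,z)→(B,y,right)
state=B head=1 tape=_y[_]zzxzz   (B,_)→(B,_,right)
state=B head=2 tape=_y_[z]zxzz   (B,z)→(B,y,right)
state=B head=3 tape=_y_y[z]xzz   (B,z)→(B,y,right)
state=B head=4 tape=_y_yy[x]zz   (B,x)→(A,z,left)
state=A head=3 tape=_y_y[y]zzz   (A,y)→(B,z,left)
state=B head=2 tape=_y_[y]zzzz   (B,y)→(A,_,left)
state=A head=1 tape=_y[_]_zzzz   (A,_)→(A,z,right)
state=A head=2 tape=_yz[_]zzzz   (A,_)→(A,z,right)
state=A head=3 tape=_yzz[z]zzz   (A,z)→(H,_,left)
state=H head=2 tape=_yz[z]_zzz
M halts after 24 transitions.

24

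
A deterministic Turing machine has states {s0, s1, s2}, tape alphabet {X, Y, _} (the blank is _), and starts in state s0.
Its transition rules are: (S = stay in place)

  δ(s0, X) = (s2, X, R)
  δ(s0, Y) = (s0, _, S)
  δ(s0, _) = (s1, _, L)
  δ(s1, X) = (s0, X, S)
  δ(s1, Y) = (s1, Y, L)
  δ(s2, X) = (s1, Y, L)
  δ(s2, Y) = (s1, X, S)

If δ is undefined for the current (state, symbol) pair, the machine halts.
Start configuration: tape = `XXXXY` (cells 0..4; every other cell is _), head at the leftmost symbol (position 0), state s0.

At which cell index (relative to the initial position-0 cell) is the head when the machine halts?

5

s0 | [X]XXXY_   read X → write X, move R, go to s2
s2 | X[X]XXY_   read X → write Y, move L, go to s1
s1 | [X]YXXY_   read X → write X, move S, go to s0
s0 | [X]YXXY_   read X → write X, move R, go to s2
s2 | X[Y]XXY_   read Y → write X, move S, go to s1
s1 | X[X]XXY_   read X → write X, move S, go to s0
s0 | X[X]XXY_   read X → write X, move R, go to s2
s2 | XX[X]XY_   read X → write Y, move L, go to s1
s1 | X[X]YXY_   read X → write X, move S, go to s0
s0 | X[X]YXY_   read X → write X, move R, go to s2
s2 | XX[Y]XY_   read Y → write X, move S, go to s1
s1 | XX[X]XY_   read X → write X, move S, go to s0
s0 | XX[X]XY_   read X → write X, move R, go to s2
s2 | XXX[X]Y_   read X → write Y, move L, go to s1
s1 | XX[X]YY_   read X → write X, move S, go to s0
s0 | XX[X]YY_   read X → write X, move R, go to s2
s2 | XXX[Y]Y_   read Y → write X, move S, go to s1
s1 | XXX[X]Y_   read X → write X, move S, go to s0
s0 | XXX[X]Y_   read X → write X, move R, go to s2
s2 | XXXX[Y]_   read Y → write X, move S, go to s1
s1 | XXXX[X]_   read X → write X, move S, go to s0
s0 | XXXX[X]_   read X → write X, move R, go to s2
s2 | XXXXX[_]
At halt the head is at cell 5.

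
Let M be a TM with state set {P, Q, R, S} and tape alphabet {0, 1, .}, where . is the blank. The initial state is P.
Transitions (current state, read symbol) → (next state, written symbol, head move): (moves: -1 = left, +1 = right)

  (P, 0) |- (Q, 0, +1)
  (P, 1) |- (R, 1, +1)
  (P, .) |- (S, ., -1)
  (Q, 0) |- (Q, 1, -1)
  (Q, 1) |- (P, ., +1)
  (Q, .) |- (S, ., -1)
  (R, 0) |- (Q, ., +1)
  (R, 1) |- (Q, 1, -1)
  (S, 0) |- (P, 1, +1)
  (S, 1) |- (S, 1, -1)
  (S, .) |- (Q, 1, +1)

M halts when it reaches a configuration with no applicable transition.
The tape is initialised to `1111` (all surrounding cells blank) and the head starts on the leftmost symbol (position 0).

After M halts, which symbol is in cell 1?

.

state=P head=0 tape=[1]111.   (P,1)→(R,1,+1)
state=R head=1 tape=1[1]11.   (R,1)→(Q,1,-1)
state=Q head=0 tape=[1]111.   (Q,1)→(P,.,+1)
state=P head=1 tape=.[1]11.   (P,1)→(R,1,+1)
state=R head=2 tape=.1[1]1.   (R,1)→(Q,1,-1)
state=Q head=1 tape=.[1]11.   (Q,1)→(P,.,+1)
state=P head=2 tape=..[1]1.   (P,1)→(R,1,+1)
state=R head=3 tape=..1[1].   (R,1)→(Q,1,-1)
state=Q head=2 tape=..[1]1.   (Q,1)→(P,.,+1)
state=P head=3 tape=...[1].   (P,1)→(R,1,+1)
state=R head=4 tape=...1[.]
Cell 1 holds . when M halts.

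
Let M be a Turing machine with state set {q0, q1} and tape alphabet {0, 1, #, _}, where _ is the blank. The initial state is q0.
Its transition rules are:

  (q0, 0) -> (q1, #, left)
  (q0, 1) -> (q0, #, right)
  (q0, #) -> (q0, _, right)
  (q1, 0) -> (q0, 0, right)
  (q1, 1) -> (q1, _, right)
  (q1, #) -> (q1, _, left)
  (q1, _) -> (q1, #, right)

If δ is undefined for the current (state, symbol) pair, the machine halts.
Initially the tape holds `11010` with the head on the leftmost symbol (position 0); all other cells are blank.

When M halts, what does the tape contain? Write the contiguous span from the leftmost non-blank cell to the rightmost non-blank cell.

q0 | __[1]1010_   read 1 → write #, move right, go to q0
q0 | __#[1]010_   read 1 → write #, move right, go to q0
q0 | __##[0]10_   read 0 → write #, move left, go to q1
q1 | __#[#]#10_   read # → write _, move left, go to q1
q1 | __[#]_#10_   read # → write _, move left, go to q1
q1 | _[_]__#10_   read _ → write #, move right, go to q1
q1 | _#[_]_#10_   read _ → write #, move right, go to q1
q1 | _##[_]#10_   read _ → write #, move right, go to q1
q1 | _###[#]10_   read # → write _, move left, go to q1
q1 | _##[#]_10_   read # → write _, move left, go to q1
q1 | _#[#]__10_   read # → write _, move left, go to q1
q1 | _[#]___10_   read # → write _, move left, go to q1
q1 | [_]____10_   read _ → write #, move right, go to q1
q1 | #[_]___10_   read _ → write #, move right, go to q1
q1 | ##[_]__10_   read _ → write #, move right, go to q1
q1 | ###[_]_10_   read _ → write #, move right, go to q1
q1 | ####[_]10_   read _ → write #, move right, go to q1
q1 | #####[1]0_   read 1 → write _, move right, go to q1
q1 | #####_[0]_   read 0 → write 0, move right, go to q0
q0 | #####_0[_]
The non-blank tape span at halt is #####_0.

#####_0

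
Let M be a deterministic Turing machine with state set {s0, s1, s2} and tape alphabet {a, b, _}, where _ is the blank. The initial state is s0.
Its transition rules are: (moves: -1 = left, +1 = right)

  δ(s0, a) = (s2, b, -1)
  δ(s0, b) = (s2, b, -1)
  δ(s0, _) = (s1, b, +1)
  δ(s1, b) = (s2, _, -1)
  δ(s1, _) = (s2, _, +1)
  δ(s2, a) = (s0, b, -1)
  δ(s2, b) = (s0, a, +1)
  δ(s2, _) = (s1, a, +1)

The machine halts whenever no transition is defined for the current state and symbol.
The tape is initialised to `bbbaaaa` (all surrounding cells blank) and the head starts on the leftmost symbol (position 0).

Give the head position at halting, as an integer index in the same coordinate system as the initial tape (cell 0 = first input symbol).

s0 | __[b]bbaaaa   read b → write b, move -1, go to s2
s2 | _[_]bbbaaaa   read _ → write a, move +1, go to s1
s1 | _a[b]bbaaaa   read b → write _, move -1, go to s2
s2 | _[a]_bbaaaa   read a → write b, move -1, go to s0
s0 | [_]b_bbaaaa   read _ → write b, move +1, go to s1
s1 | b[b]_bbaaaa   read b → write _, move -1, go to s2
s2 | [b]__bbaaaa   read b → write a, move +1, go to s0
s0 | a[_]_bbaaaa   read _ → write b, move +1, go to s1
s1 | ab[_]bbaaaa   read _ → write _, move +1, go to s2
s2 | ab_[b]baaaa   read b → write a, move +1, go to s0
s0 | ab_a[b]aaaa   read b → write b, move -1, go to s2
s2 | ab_[a]baaaa   read a → write b, move -1, go to s0
s0 | ab[_]bbaaaa   read _ → write b, move +1, go to s1
s1 | abb[b]baaaa   read b → write _, move -1, go to s2
s2 | ab[b]_baaaa   read b → write a, move +1, go to s0
s0 | aba[_]baaaa   read _ → write b, move +1, go to s1
s1 | abab[b]aaaa   read b → write _, move -1, go to s2
s2 | aba[b]_aaaa   read b → write a, move +1, go to s0
s0 | abaa[_]aaaa   read _ → write b, move +1, go to s1
s1 | abaab[a]aaa
At halt the head is at cell 3.

3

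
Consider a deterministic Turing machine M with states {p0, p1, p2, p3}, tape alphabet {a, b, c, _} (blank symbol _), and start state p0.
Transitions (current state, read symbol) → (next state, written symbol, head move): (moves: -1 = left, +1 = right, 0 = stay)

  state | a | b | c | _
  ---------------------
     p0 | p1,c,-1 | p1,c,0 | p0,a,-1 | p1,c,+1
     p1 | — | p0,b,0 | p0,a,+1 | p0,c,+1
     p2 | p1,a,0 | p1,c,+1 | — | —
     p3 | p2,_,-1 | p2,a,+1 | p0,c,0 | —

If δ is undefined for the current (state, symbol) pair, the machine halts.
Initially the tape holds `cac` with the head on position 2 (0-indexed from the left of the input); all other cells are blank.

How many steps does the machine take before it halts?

state=p0 head=2 tape=__ca[c]   (p0,c)→(p0,a,-1)
state=p0 head=1 tape=__c[a]a   (p0,a)→(p1,c,-1)
state=p1 head=0 tape=__[c]ca   (p1,c)→(p0,a,+1)
state=p0 head=1 tape=__a[c]a   (p0,c)→(p0,a,-1)
state=p0 head=0 tape=__[a]aa   (p0,a)→(p1,c,-1)
state=p1 head=-1 tape=_[_]caa   (p1,_)→(p0,c,+1)
state=p0 head=0 tape=_c[c]aa   (p0,c)→(p0,a,-1)
state=p0 head=-1 tape=_[c]aaa   (p0,c)→(p0,a,-1)
state=p0 head=-2 tape=[_]aaaa   (p0,_)→(p1,c,+1)
state=p1 head=-1 tape=c[a]aaa
M halts after 9 transitions.

9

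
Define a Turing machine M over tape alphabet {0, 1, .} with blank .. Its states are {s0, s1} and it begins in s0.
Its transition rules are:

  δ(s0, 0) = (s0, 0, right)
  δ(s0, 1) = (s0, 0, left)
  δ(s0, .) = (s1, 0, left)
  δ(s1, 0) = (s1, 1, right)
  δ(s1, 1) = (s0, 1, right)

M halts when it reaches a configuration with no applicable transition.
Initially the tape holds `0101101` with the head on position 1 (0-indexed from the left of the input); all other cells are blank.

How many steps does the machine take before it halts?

17

state=s0 head=1 tape=0[1]01101..   (s0,1)→(s0,0,left)
state=s0 head=0 tape=[0]001101..   (s0,0)→(s0,0,right)
state=s0 head=1 tape=0[0]01101..   (s0,0)→(s0,0,right)
state=s0 head=2 tape=00[0]1101..   (s0,0)→(s0,0,right)
state=s0 head=3 tape=000[1]101..   (s0,1)→(s0,0,left)
state=s0 head=2 tape=00[0]0101..   (s0,0)→(s0,0,right)
state=s0 head=3 tape=000[0]101..   (s0,0)→(s0,0,right)
state=s0 head=4 tape=0000[1]01..   (s0,1)→(s0,0,left)
state=s0 head=3 tape=000[0]001..   (s0,0)→(s0,0,right)
state=s0 head=4 tape=0000[0]01..   (s0,0)→(s0,0,right)
state=s0 head=5 tape=00000[0]1..   (s0,0)→(s0,0,right)
state=s0 head=6 tape=000000[1]..   (s0,1)→(s0,0,left)
state=s0 head=5 tape=00000[0]0..   (s0,0)→(s0,0,right)
state=s0 head=6 tape=000000[0]..   (s0,0)→(s0,0,right)
state=s0 head=7 tape=0000000[.].   (s0,.)→(s1,0,left)
state=s1 head=6 tape=000000[0]0.   (s1,0)→(s1,1,right)
state=s1 head=7 tape=0000001[0].   (s1,0)→(s1,1,right)
state=s1 head=8 tape=00000011[.]
M halts after 17 transitions.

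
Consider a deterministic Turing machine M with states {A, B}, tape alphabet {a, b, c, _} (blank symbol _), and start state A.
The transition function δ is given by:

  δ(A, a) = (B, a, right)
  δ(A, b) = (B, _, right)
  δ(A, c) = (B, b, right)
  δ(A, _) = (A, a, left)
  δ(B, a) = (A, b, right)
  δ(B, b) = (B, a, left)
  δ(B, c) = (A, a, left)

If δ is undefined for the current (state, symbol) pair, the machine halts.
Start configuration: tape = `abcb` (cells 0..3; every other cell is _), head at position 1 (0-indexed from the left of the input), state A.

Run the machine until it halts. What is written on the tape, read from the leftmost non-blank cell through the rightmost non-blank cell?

abba

state=A head=1 tape=a[b]cb_   (A,b)→(B,_,right)
state=B head=2 tape=a_[c]b_   (B,c)→(A,a,left)
state=A head=1 tape=a[_]ab_   (A,_)→(A,a,left)
state=A head=0 tape=[a]aab_   (A,a)→(B,a,right)
state=B head=1 tape=a[a]ab_   (B,a)→(A,b,right)
state=A head=2 tape=ab[a]b_   (A,a)→(B,a,right)
state=B head=3 tape=aba[b]_   (B,b)→(B,a,left)
state=B head=2 tape=ab[a]a_   (B,a)→(A,b,right)
state=A head=3 tape=abb[a]_   (A,a)→(B,a,right)
state=B head=4 tape=abba[_]
The non-blank tape span at halt is abba.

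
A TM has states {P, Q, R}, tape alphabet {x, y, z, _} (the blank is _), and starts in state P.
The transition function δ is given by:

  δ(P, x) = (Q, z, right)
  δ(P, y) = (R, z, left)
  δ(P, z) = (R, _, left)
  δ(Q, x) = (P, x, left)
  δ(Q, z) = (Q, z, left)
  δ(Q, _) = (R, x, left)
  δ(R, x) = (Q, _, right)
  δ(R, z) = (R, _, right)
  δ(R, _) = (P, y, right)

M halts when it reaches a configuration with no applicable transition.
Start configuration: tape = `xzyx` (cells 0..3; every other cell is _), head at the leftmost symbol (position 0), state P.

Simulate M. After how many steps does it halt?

8

P | __[x]zyx   read x → write z, move right, go to Q
Q | __z[z]yx   read z → write z, move left, go to Q
Q | __[z]zyx   read z → write z, move left, go to Q
Q | _[_]zzyx   read _ → write x, move left, go to R
R | [_]xzzyx   read _ → write y, move right, go to P
P | y[x]zzyx   read x → write z, move right, go to Q
Q | yz[z]zyx   read z → write z, move left, go to Q
Q | y[z]zzyx   read z → write z, move left, go to Q
Q | [y]zzzyx
M halts after 8 transitions.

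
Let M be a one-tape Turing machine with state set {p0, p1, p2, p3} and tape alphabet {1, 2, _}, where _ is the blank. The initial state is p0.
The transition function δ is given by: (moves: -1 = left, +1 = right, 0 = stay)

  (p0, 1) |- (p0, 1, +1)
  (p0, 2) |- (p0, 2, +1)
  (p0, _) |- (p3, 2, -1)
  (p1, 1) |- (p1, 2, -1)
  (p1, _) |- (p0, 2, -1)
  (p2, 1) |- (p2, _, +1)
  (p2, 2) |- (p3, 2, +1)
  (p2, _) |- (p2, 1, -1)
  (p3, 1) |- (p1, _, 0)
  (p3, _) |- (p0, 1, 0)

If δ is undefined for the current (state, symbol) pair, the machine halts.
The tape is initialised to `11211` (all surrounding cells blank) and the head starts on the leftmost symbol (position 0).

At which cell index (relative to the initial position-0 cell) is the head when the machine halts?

p0 | [1]1211__   read 1 → write 1, move +1, go to p0
p0 | 1[1]211__   read 1 → write 1, move +1, go to p0
p0 | 11[2]11__   read 2 → write 2, move +1, go to p0
p0 | 112[1]1__   read 1 → write 1, move +1, go to p0
p0 | 1121[1]__   read 1 → write 1, move +1, go to p0
p0 | 11211[_]_   read _ → write 2, move -1, go to p3
p3 | 1121[1]2_   read 1 → write _, move 0, go to p1
p1 | 1121[_]2_   read _ → write 2, move -1, go to p0
p0 | 112[1]22_   read 1 → write 1, move +1, go to p0
p0 | 1121[2]2_   read 2 → write 2, move +1, go to p0
p0 | 11212[2]_   read 2 → write 2, move +1, go to p0
p0 | 112122[_]   read _ → write 2, move -1, go to p3
p3 | 11212[2]2
At halt the head is at cell 5.

5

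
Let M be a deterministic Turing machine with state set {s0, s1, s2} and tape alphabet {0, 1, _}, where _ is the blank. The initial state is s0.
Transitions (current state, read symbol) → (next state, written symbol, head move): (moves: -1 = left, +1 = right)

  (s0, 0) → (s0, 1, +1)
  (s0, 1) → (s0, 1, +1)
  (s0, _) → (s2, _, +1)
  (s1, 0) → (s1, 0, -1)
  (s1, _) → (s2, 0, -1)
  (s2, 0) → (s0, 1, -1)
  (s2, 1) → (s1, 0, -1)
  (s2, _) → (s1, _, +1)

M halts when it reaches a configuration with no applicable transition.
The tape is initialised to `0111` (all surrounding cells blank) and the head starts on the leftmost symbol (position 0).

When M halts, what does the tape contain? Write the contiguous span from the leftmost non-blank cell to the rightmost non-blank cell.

s0 | [0]111___   read 0 → write 1, move +1, go to s0
s0 | 1[1]11___   read 1 → write 1, move +1, go to s0
s0 | 11[1]1___   read 1 → write 1, move +1, go to s0
s0 | 111[1]___   read 1 → write 1, move +1, go to s0
s0 | 1111[_]__   read _ → write _, move +1, go to s2
s2 | 1111_[_]_   read _ → write _, move +1, go to s1
s1 | 1111__[_]   read _ → write 0, move -1, go to s2
s2 | 1111_[_]0   read _ → write _, move +1, go to s1
s1 | 1111__[0]   read 0 → write 0, move -1, go to s1
s1 | 1111_[_]0   read _ → write 0, move -1, go to s2
s2 | 1111[_]00   read _ → write _, move +1, go to s1
s1 | 1111_[0]0   read 0 → write 0, move -1, go to s1
s1 | 1111[_]00   read _ → write 0, move -1, go to s2
s2 | 111[1]000   read 1 → write 0, move -1, go to s1
s1 | 11[1]0000
The non-blank tape span at halt is 1110000.

1110000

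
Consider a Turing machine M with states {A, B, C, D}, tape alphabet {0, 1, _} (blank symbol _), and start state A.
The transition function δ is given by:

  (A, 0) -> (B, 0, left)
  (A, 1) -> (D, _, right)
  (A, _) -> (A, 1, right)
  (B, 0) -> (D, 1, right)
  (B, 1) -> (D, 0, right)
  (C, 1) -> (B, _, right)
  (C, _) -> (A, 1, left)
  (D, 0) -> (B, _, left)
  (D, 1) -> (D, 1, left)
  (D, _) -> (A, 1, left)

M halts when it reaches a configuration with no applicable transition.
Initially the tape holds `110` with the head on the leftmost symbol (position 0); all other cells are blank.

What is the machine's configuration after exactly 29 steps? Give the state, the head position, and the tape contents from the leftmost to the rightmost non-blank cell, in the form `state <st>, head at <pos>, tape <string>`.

A | ____[1]10   read 1 → write _, move right, go to D
D | _____[1]0   read 1 → write 1, move left, go to D
D | ____[_]10   read _ → write 1, move left, go to A
A | ___[_]110   read _ → write 1, move right, go to A
A | ___1[1]10   read 1 → write _, move right, go to D
D | ___1_[1]0   read 1 → write 1, move left, go to D
D | ___1[_]10   read _ → write 1, move left, go to A
A | ___[1]110   read 1 → write _, move right, go to D
D | ____[1]10   read 1 → write 1, move left, go to D
D | ___[_]110   read _ → write 1, move left, go to A
A | __[_]1110   read _ → write 1, move right, go to A
A | __1[1]110   read 1 → write _, move right, go to D
D | __1_[1]10   read 1 → write 1, move left, go to D
D | __1[_]110   read _ → write 1, move left, go to A
A | __[1]1110   read 1 → write _, move right, go to D
D | ___[1]110   read 1 → write 1, move left, go to D
D | __[_]1110   read _ → write 1, move left, go to A
A | _[_]11110   read _ → write 1, move right, go to A
A | _1[1]1110   read 1 → write _, move right, go to D
D | _1_[1]110   read 1 → write 1, move left, go to D
D | _1[_]1110   read _ → write 1, move left, go to A
A | _[1]11110   read 1 → write _, move right, go to D
D | __[1]1110   read 1 → write 1, move left, go to D
D | _[_]11110   read _ → write 1, move left, go to A
A | [_]111110   read _ → write 1, move right, go to A
A | 1[1]11110   read 1 → write _, move right, go to D
D | 1_[1]1110   read 1 → write 1, move left, go to D
D | 1[_]11110   read _ → write 1, move left, go to A
A | [1]111110   read 1 → write _, move right, go to D
D | _[1]11110
After 29 steps: state D, head at -3, tape 111110.

state D, head at -3, tape 111110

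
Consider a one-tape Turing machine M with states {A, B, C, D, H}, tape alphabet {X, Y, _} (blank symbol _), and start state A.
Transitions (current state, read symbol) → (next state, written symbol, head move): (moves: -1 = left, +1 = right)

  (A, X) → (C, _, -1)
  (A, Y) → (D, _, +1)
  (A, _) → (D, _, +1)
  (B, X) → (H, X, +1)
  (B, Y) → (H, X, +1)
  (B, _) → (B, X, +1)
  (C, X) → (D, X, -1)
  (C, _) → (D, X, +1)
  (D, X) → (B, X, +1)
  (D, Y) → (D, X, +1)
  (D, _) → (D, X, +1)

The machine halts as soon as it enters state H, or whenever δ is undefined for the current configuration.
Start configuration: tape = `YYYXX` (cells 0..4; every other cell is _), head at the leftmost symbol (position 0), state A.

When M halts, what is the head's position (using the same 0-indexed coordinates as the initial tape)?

A | [Y]YYXX_   read Y → write _, move +1, go to D
D | _[Y]YXX_   read Y → write X, move +1, go to D
D | _X[Y]XX_   read Y → write X, move +1, go to D
D | _XX[X]X_   read X → write X, move +1, go to B
B | _XXX[X]_   read X → write X, move +1, go to H
H | _XXXX[_]
At halt the head is at cell 5.

5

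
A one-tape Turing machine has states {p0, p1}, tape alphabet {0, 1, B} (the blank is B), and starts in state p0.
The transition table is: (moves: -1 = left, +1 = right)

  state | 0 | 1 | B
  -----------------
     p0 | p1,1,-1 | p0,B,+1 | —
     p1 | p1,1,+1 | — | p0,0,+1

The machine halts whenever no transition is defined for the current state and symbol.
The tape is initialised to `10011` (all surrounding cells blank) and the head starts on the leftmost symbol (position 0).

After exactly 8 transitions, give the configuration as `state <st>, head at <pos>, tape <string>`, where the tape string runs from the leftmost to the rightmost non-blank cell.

state p0, head at 4, tape 00BB1

state=p0 head=0 tape=[1]0011   (p0,1)→(p0,B,+1)
state=p0 head=1 tape=B[0]011   (p0,0)→(p1,1,-1)
state=p1 head=0 tape=[B]1011   (p1,B)→(p0,0,+1)
state=p0 head=1 tape=0[1]011   (p0,1)→(p0,B,+1)
state=p0 head=2 tape=0B[0]11   (p0,0)→(p1,1,-1)
state=p1 head=1 tape=0[B]111   (p1,B)→(p0,0,+1)
state=p0 head=2 tape=00[1]11   (p0,1)→(p0,B,+1)
state=p0 head=3 tape=00B[1]1   (p0,1)→(p0,B,+1)
state=p0 head=4 tape=00BB[1]
After 8 steps: state p0, head at 4, tape 00BB1.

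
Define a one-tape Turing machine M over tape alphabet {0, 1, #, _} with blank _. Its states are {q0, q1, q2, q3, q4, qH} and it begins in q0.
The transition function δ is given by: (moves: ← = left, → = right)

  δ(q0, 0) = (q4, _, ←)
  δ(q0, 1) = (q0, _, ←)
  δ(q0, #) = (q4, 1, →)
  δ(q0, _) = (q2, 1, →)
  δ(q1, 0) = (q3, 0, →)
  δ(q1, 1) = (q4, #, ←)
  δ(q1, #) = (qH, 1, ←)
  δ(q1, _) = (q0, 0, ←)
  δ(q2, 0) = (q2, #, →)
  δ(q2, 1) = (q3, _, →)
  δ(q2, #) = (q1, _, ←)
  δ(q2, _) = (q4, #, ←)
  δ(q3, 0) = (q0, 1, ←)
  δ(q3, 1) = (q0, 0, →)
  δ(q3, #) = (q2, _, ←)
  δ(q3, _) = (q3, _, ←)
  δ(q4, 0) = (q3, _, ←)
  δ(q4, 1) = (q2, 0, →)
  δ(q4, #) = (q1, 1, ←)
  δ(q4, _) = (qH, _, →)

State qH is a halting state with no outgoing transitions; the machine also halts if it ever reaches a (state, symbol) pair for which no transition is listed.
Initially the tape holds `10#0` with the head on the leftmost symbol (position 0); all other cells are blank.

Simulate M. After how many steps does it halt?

q0 | ___[1]0#0   read 1 → write _, move ←, go to q0
q0 | __[_]_0#0   read _ → write 1, move →, go to q2
q2 | __1[_]0#0   read _ → write #, move ←, go to q4
q4 | __[1]#0#0   read 1 → write 0, move →, go to q2
q2 | __0[#]0#0   read # → write _, move ←, go to q1
q1 | __[0]_0#0   read 0 → write 0, move →, go to q3
q3 | __0[_]0#0   read _ → write _, move ←, go to q3
q3 | __[0]_0#0   read 0 → write 1, move ←, go to q0
q0 | _[_]1_0#0   read _ → write 1, move →, go to q2
q2 | _1[1]_0#0   read 1 → write _, move →, go to q3
q3 | _1_[_]0#0   read _ → write _, move ←, go to q3
q3 | _1[_]_0#0   read _ → write _, move ←, go to q3
q3 | _[1]__0#0   read 1 → write 0, move →, go to q0
q0 | _0[_]_0#0   read _ → write 1, move →, go to q2
q2 | _01[_]0#0   read _ → write #, move ←, go to q4
q4 | _0[1]#0#0   read 1 → write 0, move →, go to q2
q2 | _00[#]0#0   read # → write _, move ←, go to q1
q1 | _0[0]_0#0   read 0 → write 0, move →, go to q3
q3 | _00[_]0#0   read _ → write _, move ←, go to q3
q3 | _0[0]_0#0   read 0 → write 1, move ←, go to q0
q0 | _[0]1_0#0   read 0 → write _, move ←, go to q4
q4 | [_]_1_0#0   read _ → write _, move →, go to qH
qH | _[_]1_0#0
M halts after 22 transitions.

22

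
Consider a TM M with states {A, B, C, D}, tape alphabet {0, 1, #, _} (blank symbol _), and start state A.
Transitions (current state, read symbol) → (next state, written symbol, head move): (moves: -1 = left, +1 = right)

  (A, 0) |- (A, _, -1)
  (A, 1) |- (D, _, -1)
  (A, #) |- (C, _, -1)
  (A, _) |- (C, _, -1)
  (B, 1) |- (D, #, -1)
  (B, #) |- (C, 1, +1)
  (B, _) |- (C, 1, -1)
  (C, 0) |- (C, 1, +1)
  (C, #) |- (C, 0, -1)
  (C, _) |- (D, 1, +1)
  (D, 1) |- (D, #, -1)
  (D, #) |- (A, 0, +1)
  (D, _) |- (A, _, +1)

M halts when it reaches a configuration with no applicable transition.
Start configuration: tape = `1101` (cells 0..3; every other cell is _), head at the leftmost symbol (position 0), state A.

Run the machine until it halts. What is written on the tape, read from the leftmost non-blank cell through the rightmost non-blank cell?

A | _[1]101   read 1 → write _, move -1, go to D
D | [_]_101   read _ → write _, move +1, go to A
A | _[_]101   read _ → write _, move -1, go to C
C | [_]_101   read _ → write 1, move +1, go to D
D | 1[_]101   read _ → write _, move +1, go to A
A | 1_[1]01   read 1 → write _, move -1, go to D
D | 1[_]_01   read _ → write _, move +1, go to A
A | 1_[_]01   read _ → write _, move -1, go to C
C | 1[_]_01   read _ → write 1, move +1, go to D
D | 11[_]01   read _ → write _, move +1, go to A
A | 11_[0]1   read 0 → write _, move -1, go to A
A | 11[_]_1   read _ → write _, move -1, go to C
C | 1[1]__1
The non-blank tape span at halt is 11__1.

11__1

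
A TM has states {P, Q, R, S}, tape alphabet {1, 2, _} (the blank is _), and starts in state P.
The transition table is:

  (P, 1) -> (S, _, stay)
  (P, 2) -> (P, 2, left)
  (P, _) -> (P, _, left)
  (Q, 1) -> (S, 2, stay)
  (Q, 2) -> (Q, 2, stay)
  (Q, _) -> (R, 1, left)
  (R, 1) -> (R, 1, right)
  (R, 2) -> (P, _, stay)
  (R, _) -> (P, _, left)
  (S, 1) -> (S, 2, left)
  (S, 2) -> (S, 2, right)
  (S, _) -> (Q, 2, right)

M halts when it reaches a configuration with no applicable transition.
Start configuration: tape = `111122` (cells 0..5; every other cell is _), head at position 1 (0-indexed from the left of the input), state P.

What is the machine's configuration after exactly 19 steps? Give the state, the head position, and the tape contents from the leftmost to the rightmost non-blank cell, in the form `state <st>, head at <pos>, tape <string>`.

state S, head at 0, tape 22222_1

state=P head=1 tape=1[1]1122__   (P,1)→(S,_,stay)
state=S head=1 tape=1[_]1122__   (S,_)→(Q,2,right)
state=Q head=2 tape=12[1]122__   (Q,1)→(S,2,stay)
state=S head=2 tape=12[2]122__   (S,2)→(S,2,right)
state=S head=3 tape=122[1]22__   (S,1)→(S,2,left)
state=S head=2 tape=12[2]222__   (S,2)→(S,2,right)
state=S head=3 tape=122[2]22__   (S,2)→(S,2,right)
state=S head=4 tape=1222[2]2__   (S,2)→(S,2,right)
state=S head=5 tape=12222[2]__   (S,2)→(S,2,right)
state=S head=6 tape=122222[_]_   (S,_)→(Q,2,right)
state=Q head=7 tape=1222222[_]   (Q,_)→(R,1,left)
state=R head=6 tape=122222[2]1   (R,2)→(P,_,stay)
state=P head=6 tape=122222[_]1   (P,_)→(P,_,left)
state=P head=5 tape=12222[2]_1   (P,2)→(P,2,left)
state=P head=4 tape=1222[2]2_1   (P,2)→(P,2,left)
state=P head=3 tape=122[2]22_1   (P,2)→(P,2,left)
state=P head=2 tape=12[2]222_1   (P,2)→(P,2,left)
state=P head=1 tape=1[2]2222_1   (P,2)→(P,2,left)
state=P head=0 tape=[1]22222_1   (P,1)→(S,_,stay)
state=S head=0 tape=[_]22222_1
After 19 steps: state S, head at 0, tape 22222_1.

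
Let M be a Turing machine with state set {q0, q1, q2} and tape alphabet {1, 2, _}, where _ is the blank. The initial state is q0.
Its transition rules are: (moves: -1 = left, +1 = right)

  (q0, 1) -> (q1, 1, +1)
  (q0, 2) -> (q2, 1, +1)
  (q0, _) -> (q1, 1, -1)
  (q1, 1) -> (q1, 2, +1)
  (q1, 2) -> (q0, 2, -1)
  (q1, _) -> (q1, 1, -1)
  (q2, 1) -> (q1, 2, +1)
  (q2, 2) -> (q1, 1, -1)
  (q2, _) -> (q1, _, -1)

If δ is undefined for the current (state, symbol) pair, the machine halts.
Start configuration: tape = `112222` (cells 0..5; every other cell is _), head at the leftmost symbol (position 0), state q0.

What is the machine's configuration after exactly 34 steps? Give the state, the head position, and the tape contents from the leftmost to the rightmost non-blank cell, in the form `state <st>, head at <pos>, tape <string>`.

state q1, head at 6, tape 12222211

state=q0 head=0 tape=[1]12222__   (q0,1)→(q1,1,+1)
state=q1 head=1 tape=1[1]2222__   (q1,1)→(q1,2,+1)
state=q1 head=2 tape=12[2]222__   (q1,2)→(q0,2,-1)
state=q0 head=1 tape=1[2]2222__   (q0,2)→(q2,1,+1)
state=q2 head=2 tape=11[2]222__   (q2,2)→(q1,1,-1)
state=q1 head=1 tape=1[1]1222__   (q1,1)→(q1,2,+1)
state=q1 head=2 tape=12[1]222__   (q1,1)→(q1,2,+1)
state=q1 head=3 tape=122[2]22__   (q1,2)→(q0,2,-1)
state=q0 head=2 tape=12[2]222__   (q0,2)→(q2,1,+1)
state=q2 head=3 tape=121[2]22__   (q2,2)→(q1,1,-1)
state=q1 head=2 tape=12[1]122__   (q1,1)→(q1,2,+1)
state=q1 head=3 tape=122[1]22__   (q1,1)→(q1,2,+1)
state=q1 head=4 tape=1222[2]2__   (q1,2)→(q0,2,-1)
state=q0 head=3 tape=122[2]22__   (q0,2)→(q2,1,+1)
state=q2 head=4 tape=1221[2]2__   (q2,2)→(q1,1,-1)
state=q1 head=3 tape=122[1]12__   (q1,1)→(q1,2,+1)
state=q1 head=4 tape=1222[1]2__   (q1,1)→(q1,2,+1)
state=q1 head=5 tape=12222[2]__   (q1,2)→(q0,2,-1)
state=q0 head=4 tape=1222[2]2__   (q0,2)→(q2,1,+1)
state=q2 head=5 tape=12221[2]__   (q2,2)→(q1,1,-1)
state=q1 head=4 tape=1222[1]1__   (q1,1)→(q1,2,+1)
state=q1 head=5 tape=12222[1]__   (q1,1)→(q1,2,+1)
state=q1 head=6 tape=122222[_]_   (q1,_)→(q1,1,-1)
state=q1 head=5 tape=12222[2]1_   (q1,2)→(q0,2,-1)
state=q0 head=4 tape=1222[2]21_   (q0,2)→(q2,1,+1)
state=q2 head=5 tape=12221[2]1_   (q2,2)→(q1,1,-1)
state=q1 head=4 tape=1222[1]11_   (q1,1)→(q1,2,+1)
state=q1 head=5 tape=12222[1]1_   (q1,1)→(q1,2,+1)
state=q1 head=6 tape=122222[1]_   (q1,1)→(q1,2,+1)
state=q1 head=7 tape=1222222[_]   (q1,_)→(q1,1,-1)
state=q1 head=6 tape=122222[2]1   (q1,2)→(q0,2,-1)
state=q0 head=5 tape=12222[2]21   (q0,2)→(q2,1,+1)
state=q2 head=6 tape=122221[2]1   (q2,2)→(q1,1,-1)
state=q1 head=5 tape=12222[1]11   (q1,1)→(q1,2,+1)
state=q1 head=6 tape=122222[1]1
After 34 steps: state q1, head at 6, tape 12222211.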